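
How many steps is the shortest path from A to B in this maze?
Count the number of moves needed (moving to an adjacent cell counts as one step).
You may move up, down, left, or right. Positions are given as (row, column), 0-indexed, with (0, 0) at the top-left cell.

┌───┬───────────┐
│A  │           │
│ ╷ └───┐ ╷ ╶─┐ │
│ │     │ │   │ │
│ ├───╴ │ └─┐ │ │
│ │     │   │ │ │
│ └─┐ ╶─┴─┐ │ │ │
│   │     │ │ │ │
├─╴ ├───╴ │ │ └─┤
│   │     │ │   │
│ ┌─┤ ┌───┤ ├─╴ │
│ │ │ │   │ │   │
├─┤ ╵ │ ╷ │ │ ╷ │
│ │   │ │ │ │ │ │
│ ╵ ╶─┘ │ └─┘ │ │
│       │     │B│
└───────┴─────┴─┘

Using BFS to find shortest path:
Start: (0, 0), End: (7, 7)
Path found:
(0,0) → (0,1) → (1,1) → (1,2) → (1,3) → (2,3) → (2,2) → (3,2) → (3,3) → (3,4) → (4,4) → (4,3) → (4,2) → (5,2) → (6,2) → (6,1) → (7,1) → (7,2) → (7,3) → (6,3) → (5,3) → (5,4) → (6,4) → (7,4) → (7,5) → (7,6) → (6,6) → (5,6) → (5,7) → (6,7) → (7,7)
Number of steps: 30

Solution:

┌───┬───────────┐
│A ↓│           │
│ ╷ └───┐ ╷ ╶─┐ │
│ │↳ → ↓│ │   │ │
│ ├───╴ │ └─┐ │ │
│ │  ↓ ↲│   │ │ │
│ └─┐ ╶─┴─┐ │ │ │
│   │↳ → ↓│ │ │ │
├─╴ ├───╴ │ │ └─┤
│   │↓ ← ↲│ │   │
│ ┌─┤ ┌───┤ ├─╴ │
│ │ │↓│↱ ↓│ │↱ ↓│
├─┤ ╵ │ ╷ │ │ ╷ │
│ │↓ ↲│↑│↓│ │↑│↓│
│ ╵ ╶─┘ │ └─┘ │ │
│  ↳ → ↑│↳ → ↑│B│
└───────┴─────┴─┘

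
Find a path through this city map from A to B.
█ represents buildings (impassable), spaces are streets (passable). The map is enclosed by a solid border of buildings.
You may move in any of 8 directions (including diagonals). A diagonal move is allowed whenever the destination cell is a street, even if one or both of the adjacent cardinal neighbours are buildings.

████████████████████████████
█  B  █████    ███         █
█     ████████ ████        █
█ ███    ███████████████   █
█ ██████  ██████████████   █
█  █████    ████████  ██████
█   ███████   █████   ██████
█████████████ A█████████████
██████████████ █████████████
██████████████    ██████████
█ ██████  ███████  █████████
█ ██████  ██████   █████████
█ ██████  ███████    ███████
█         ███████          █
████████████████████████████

Finding the shortest path from A to B:
Movement: 8-directional
Path length: 11 steps
Directions: left → up-left → left → up-left → left → up-left → up-left → left → left → up-left → up-left

Solution:

████████████████████████████
█  B  █████    ███         █
█   ↖ ████████ ████        █
█ ███↖←← ███████████████   █
█ ██████↖ ██████████████   █
█  █████ ↖← ████████  ██████
█   ███████↖← █████   ██████
█████████████↖A█████████████
██████████████ █████████████
██████████████    ██████████
█ ██████  ███████  █████████
█ ██████  ██████   █████████
█ ██████  ███████    ███████
█         ███████          █
████████████████████████████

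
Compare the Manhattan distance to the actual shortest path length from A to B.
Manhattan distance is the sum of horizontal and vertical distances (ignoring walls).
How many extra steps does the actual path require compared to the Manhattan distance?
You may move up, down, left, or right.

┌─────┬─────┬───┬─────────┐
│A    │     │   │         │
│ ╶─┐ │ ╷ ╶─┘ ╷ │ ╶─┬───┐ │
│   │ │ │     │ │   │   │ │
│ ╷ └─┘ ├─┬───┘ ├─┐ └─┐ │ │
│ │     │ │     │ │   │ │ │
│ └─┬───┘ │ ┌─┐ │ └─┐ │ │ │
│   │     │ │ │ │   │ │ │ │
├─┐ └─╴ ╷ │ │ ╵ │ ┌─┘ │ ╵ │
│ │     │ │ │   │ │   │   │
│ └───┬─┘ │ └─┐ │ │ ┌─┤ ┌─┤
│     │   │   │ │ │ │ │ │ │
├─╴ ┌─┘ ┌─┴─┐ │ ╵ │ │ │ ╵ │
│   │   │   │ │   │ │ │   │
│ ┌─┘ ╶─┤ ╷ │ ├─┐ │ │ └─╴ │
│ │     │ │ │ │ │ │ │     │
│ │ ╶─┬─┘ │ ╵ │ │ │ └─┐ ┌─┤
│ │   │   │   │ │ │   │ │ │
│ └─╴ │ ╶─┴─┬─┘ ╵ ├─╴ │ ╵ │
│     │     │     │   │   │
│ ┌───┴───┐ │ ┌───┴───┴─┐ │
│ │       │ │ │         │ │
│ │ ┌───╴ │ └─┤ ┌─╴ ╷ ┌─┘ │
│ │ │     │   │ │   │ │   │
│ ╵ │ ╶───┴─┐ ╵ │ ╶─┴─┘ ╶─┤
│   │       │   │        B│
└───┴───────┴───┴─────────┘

Manhattan distance: |12 - 0| + |12 - 0| = 24
Actual path length: 50
Extra steps: 50 - 24 = 26

Solution:

┌─────┬─────┬───┬─────────┐
│A    │↱ ↓  │↱ ↓│         │
│ ╶─┐ │ ╷ ╶─┘ ╷ │ ╶─┬───┐ │
│↳ ↓│ │↑│↳ → ↑│↓│   │   │ │
│ ╷ └─┘ ├─┬───┘ ├─┐ └─┐ │ │
│ │↳ → ↑│ │↓ ← ↲│ │   │ │ │
│ └─┬───┘ │ ┌─┐ │ └─┐ │ │ │
│   │     │↓│ │ │   │ │ │ │
├─┐ └─╴ ╷ │ │ ╵ │ ┌─┘ │ ╵ │
│ │     │ │↓│   │ │   │   │
│ └───┬─┘ │ └─┐ │ │ ┌─┤ ┌─┤
│     │   │↳ ↓│ │ │ │ │ │ │
├─╴ ┌─┘ ┌─┴─┐ │ ╵ │ │ │ ╵ │
│   │   │↓ ↰│↓│   │ │ │   │
│ ┌─┘ ╶─┤ ╷ │ ├─┐ │ │ └─╴ │
│ │     │↓│↑│↓│ │ │ │     │
│ │ ╶─┬─┘ │ ╵ │ │ │ └─┐ ┌─┤
│ │   │↓ ↲│↑ ↲│ │ │   │ │ │
│ └─╴ │ ╶─┴─┬─┘ ╵ ├─╴ │ ╵ │
│     │↳ → ↓│     │   │   │
│ ┌───┴───┐ │ ┌───┴───┴─┐ │
│ │       │↓│ │↱ → ↓    │ │
│ │ ┌───╴ │ └─┤ ┌─╴ ╷ ┌─┘ │
│ │ │     │↳ ↓│↑│↓ ↲│ │   │
│ ╵ │ ╶───┴─┐ ╵ │ ╶─┴─┘ ╶─┤
│   │       │↳ ↑│↳ → → → B│
└───┴───────┴───┴─────────┘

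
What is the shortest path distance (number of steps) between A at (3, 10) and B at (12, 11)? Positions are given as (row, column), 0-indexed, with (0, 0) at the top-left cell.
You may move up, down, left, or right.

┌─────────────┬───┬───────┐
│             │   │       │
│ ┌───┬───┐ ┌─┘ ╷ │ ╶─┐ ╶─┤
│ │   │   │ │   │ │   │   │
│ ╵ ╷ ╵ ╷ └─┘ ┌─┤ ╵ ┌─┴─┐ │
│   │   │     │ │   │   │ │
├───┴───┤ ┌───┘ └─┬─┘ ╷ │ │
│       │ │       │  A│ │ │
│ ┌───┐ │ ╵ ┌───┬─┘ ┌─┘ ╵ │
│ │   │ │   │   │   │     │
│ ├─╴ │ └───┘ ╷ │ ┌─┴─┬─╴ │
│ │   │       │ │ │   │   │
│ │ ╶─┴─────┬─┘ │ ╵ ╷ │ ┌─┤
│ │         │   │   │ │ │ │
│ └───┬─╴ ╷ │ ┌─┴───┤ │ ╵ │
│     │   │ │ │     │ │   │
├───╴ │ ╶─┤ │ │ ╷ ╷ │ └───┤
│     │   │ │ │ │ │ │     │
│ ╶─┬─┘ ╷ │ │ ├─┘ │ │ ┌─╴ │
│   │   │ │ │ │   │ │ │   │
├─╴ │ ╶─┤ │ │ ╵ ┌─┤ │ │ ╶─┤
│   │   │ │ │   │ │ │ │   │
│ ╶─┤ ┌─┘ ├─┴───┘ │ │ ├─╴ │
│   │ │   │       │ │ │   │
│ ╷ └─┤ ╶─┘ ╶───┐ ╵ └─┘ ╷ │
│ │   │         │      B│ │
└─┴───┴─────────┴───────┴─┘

Finding path from (3, 10) to (12, 11):
Path: (3,10) → (3,9) → (4,9) → (4,8) → (5,8) → (6,8) → (6,9) → (5,9) → (5,10) → (6,10) → (7,10) → (8,10) → (8,11) → (8,12) → (9,12) → (9,11) → (10,11) → (10,12) → (11,12) → (11,11) → (12,11)
Distance: 20 steps

Solution:

┌─────────────┬───┬───────┐
│             │   │       │
│ ┌───┬───┐ ┌─┘ ╷ │ ╶─┐ ╶─┤
│ │   │   │ │   │ │   │   │
│ ╵ ╷ ╵ ╷ └─┘ ┌─┤ ╵ ┌─┴─┐ │
│   │   │     │ │   │   │ │
├───┴───┤ ┌───┘ └─┬─┘ ╷ │ │
│       │ │       │↓ A│ │ │
│ ┌───┐ │ ╵ ┌───┬─┘ ┌─┘ ╵ │
│ │   │ │   │   │↓ ↲│     │
│ ├─╴ │ └───┘ ╷ │ ┌─┴─┬─╴ │
│ │   │       │ │↓│↱ ↓│   │
│ │ ╶─┴─────┬─┘ │ ╵ ╷ │ ┌─┤
│ │         │   │↳ ↑│↓│ │ │
│ └───┬─╴ ╷ │ ┌─┴───┤ │ ╵ │
│     │   │ │ │     │↓│   │
├───╴ │ ╶─┤ │ │ ╷ ╷ │ └───┤
│     │   │ │ │ │ │ │↳ → ↓│
│ ╶─┬─┘ ╷ │ │ ├─┘ │ │ ┌─╴ │
│   │   │ │ │ │   │ │ │↓ ↲│
├─╴ │ ╶─┤ │ │ ╵ ┌─┤ │ │ ╶─┤
│   │   │ │ │   │ │ │ │↳ ↓│
│ ╶─┤ ┌─┘ ├─┴───┘ │ │ ├─╴ │
│   │ │   │       │ │ │↓ ↲│
│ ╷ └─┤ ╶─┘ ╶───┐ ╵ └─┘ ╷ │
│ │   │         │      B│ │
└─┴───┴─────────┴───────┴─┘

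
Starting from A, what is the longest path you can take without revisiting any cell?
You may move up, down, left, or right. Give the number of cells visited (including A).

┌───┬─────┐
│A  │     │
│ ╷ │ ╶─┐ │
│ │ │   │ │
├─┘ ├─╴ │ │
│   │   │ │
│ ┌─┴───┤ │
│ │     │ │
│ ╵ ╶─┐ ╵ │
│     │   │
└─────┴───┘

Finding longest simple path using DFS:
Start: (0, 0)
Longest path visits 23 cells
Path: A → right → down → down → left → down → down → right → up → right → right → down → right → up → up → up → up → left → left → down → right → down → left

Solution:

┌───┬─────┐
│A ↓│↓ ← ↰│
│ ╷ │ ╶─┐ │
│ │↓│↳ ↓│↑│
├─┘ ├─╴ │ │
│↓ ↲│B ↲│↑│
│ ┌─┴───┤ │
│↓│↱ → ↓│↑│
│ ╵ ╶─┐ ╵ │
│↳ ↑  │↳ ↑│
└─────┴───┘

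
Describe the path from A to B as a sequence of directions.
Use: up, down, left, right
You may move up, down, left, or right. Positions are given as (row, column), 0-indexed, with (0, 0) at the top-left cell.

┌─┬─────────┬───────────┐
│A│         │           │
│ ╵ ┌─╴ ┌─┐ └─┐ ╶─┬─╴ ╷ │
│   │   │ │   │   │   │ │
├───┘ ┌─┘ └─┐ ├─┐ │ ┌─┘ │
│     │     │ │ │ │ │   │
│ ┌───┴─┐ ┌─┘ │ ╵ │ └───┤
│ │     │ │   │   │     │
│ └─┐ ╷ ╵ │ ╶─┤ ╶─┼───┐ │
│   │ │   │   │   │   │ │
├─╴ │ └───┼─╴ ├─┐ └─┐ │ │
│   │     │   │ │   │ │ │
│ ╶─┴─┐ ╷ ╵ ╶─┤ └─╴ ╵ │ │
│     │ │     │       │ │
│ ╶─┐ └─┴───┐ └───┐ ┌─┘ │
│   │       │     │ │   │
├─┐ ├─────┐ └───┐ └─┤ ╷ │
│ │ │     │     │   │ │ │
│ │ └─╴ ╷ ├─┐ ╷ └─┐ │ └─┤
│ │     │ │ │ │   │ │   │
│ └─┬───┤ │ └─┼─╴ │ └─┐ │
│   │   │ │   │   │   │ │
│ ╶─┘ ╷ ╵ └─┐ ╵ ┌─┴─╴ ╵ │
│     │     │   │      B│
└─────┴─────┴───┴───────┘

Finding the path and converting it to directions:
Path through cells: (0,0) → (1,0) → (1,1) → (0,1) → (0,2) → (0,3) → (0,4) → (0,5) → (1,5) → (1,6) → (2,6) → (3,6) → (3,5) → (4,5) → (4,6) → (5,6) → (5,5) → (6,5) → (6,6) → (7,6) → (7,7) → (7,8) → (8,8) → (8,9) → (9,9) → (10,9) → (10,10) → (11,10) → (11,11)
Directions: down, right, up, right, right, right, right, down, right, down, down, left, down, right, down, left, down, right, down, right, right, down, right, down, down, right, down, right

Solution:

┌─┬─────────┬───────────┐
│A│↱ → → → ↓│           │
│ ╵ ┌─╴ ┌─┐ └─┐ ╶─┬─╴ ╷ │
│↳ ↑│   │ │↳ ↓│   │   │ │
├───┘ ┌─┘ └─┐ ├─┐ │ ┌─┘ │
│     │     │↓│ │ │ │   │
│ ┌───┴─┐ ┌─┘ │ ╵ │ └───┤
│ │     │ │↓ ↲│   │     │
│ └─┐ ╷ ╵ │ ╶─┤ ╶─┼───┐ │
│   │ │   │↳ ↓│   │   │ │
├─╴ │ └───┼─╴ ├─┐ └─┐ │ │
│   │     │↓ ↲│ │   │ │ │
│ ╶─┴─┐ ╷ ╵ ╶─┤ └─╴ ╵ │ │
│     │ │  ↳ ↓│       │ │
│ ╶─┐ └─┴───┐ └───┐ ┌─┘ │
│   │       │↳ → ↓│ │   │
├─┐ ├─────┐ └───┐ └─┤ ╷ │
│ │ │     │     │↳ ↓│ │ │
│ │ └─╴ ╷ ├─┐ ╷ └─┐ │ └─┤
│ │     │ │ │ │   │↓│   │
│ └─┬───┤ │ └─┼─╴ │ └─┐ │
│   │   │ │   │   │↳ ↓│ │
│ ╶─┘ ╷ ╵ └─┐ ╵ ┌─┴─╴ ╵ │
│     │     │   │    ↳ B│
└─────┴─────┴───┴───────┘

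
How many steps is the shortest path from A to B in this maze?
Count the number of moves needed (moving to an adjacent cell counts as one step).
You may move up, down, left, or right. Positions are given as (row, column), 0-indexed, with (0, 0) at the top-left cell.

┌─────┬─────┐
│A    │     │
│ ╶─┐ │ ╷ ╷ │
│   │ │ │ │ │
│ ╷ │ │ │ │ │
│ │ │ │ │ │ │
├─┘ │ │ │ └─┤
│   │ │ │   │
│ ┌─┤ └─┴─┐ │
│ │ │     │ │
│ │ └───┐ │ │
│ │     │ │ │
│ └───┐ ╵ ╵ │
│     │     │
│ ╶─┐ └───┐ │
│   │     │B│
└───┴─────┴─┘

Using BFS to find shortest path:
Start: (0, 0), End: (7, 5)
Path found:
(0,0) → (0,1) → (0,2) → (1,2) → (2,2) → (3,2) → (4,2) → (4,3) → (4,4) → (5,4) → (6,4) → (6,5) → (7,5)
Number of steps: 12

Solution:

┌─────┬─────┐
│A → ↓│     │
│ ╶─┐ │ ╷ ╷ │
│   │↓│ │ │ │
│ ╷ │ │ │ │ │
│ │ │↓│ │ │ │
├─┘ │ │ │ └─┤
│   │↓│ │   │
│ ┌─┤ └─┴─┐ │
│ │ │↳ → ↓│ │
│ │ └───┐ │ │
│ │     │↓│ │
│ └───┐ ╵ ╵ │
│     │  ↳ ↓│
│ ╶─┐ └───┐ │
│   │     │B│
└───┴─────┴─┘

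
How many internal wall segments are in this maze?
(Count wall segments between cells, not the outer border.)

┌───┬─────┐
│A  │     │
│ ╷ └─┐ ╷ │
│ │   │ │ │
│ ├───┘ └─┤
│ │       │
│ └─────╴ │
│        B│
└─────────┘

Counting internal wall segments:
Total internal walls: 12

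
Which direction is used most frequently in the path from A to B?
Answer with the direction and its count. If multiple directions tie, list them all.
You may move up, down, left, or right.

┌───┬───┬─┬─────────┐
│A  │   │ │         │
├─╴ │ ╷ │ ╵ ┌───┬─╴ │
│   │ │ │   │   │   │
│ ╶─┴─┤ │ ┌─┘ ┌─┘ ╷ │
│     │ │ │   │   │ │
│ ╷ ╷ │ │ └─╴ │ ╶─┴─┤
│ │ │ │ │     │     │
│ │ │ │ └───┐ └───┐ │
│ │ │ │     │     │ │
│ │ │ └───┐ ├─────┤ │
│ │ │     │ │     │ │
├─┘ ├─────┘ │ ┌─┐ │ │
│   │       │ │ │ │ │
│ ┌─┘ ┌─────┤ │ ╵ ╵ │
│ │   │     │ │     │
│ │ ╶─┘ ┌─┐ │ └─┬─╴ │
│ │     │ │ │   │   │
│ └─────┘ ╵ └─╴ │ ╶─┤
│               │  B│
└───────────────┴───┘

Directions: right, down, left, down, right, down, down, down, down, left, down, down, down, right, right, right, right, right, right, right, up, left, up, up, up, right, right, down, down, right, down, left, down, right
Counts: {'right': 13, 'down': 13, 'left': 4, 'up': 4}
Most common: down and right (tied at 13 times each)

Solution:

┌───┬───┬─┬─────────┐
│A ↓│   │ │         │
├─╴ │ ╷ │ ╵ ┌───┬─╴ │
│↓ ↲│ │ │   │   │   │
│ ╶─┴─┤ │ ┌─┘ ┌─┘ ╷ │
│↳ ↓  │ │ │   │   │ │
│ ╷ ╷ │ │ └─╴ │ ╶─┴─┤
│ │↓│ │ │     │     │
│ │ │ │ └───┐ └───┐ │
│ │↓│ │     │     │ │
│ │ │ └───┐ ├─────┤ │
│ │↓│     │ │↱ → ↓│ │
├─┘ ├─────┘ │ ┌─┐ │ │
│↓ ↲│       │↑│ │↓│ │
│ ┌─┘ ┌─────┤ │ ╵ ╵ │
│↓│   │     │↑│  ↳ ↓│
│ │ ╶─┘ ┌─┐ │ └─┬─╴ │
│↓│     │ │ │↑ ↰│↓ ↲│
│ └─────┘ ╵ └─╴ │ ╶─┤
│↳ → → → → → → ↑│↳ B│
└───────────────┴───┘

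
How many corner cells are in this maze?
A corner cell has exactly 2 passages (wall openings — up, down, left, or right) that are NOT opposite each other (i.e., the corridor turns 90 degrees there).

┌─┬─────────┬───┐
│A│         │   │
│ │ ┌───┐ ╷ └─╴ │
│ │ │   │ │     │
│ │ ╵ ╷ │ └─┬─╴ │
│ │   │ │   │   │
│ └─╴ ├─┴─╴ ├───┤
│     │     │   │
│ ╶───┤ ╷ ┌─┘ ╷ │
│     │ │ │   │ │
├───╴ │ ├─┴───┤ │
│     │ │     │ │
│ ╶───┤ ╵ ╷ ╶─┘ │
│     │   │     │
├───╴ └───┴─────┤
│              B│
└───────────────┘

Counting corner cells (2 non-opposite passages):
Total corners: 27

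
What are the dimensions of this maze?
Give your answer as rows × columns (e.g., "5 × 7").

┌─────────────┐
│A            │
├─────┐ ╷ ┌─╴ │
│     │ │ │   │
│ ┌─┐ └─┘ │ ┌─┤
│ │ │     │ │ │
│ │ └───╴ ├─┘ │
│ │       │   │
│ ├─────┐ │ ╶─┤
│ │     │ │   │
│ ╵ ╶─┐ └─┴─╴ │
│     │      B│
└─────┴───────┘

Counting the maze dimensions:
Rows (vertical): 6
Columns (horizontal): 7
Dimensions: 6 × 7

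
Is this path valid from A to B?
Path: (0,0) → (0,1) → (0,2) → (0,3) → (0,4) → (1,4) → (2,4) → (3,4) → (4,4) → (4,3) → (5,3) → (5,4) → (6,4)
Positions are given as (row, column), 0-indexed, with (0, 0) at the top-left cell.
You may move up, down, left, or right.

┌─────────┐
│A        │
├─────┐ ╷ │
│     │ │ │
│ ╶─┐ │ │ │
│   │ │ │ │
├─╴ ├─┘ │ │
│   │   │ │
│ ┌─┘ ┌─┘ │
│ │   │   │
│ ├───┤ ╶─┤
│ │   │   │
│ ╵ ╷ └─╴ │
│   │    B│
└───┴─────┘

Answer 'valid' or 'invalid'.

Checking path validity:
Result: All consecutive moves are passable.

valid

Correct solution:

┌─────────┐
│A → → → ↓│
├─────┐ ╷ │
│     │ │↓│
│ ╶─┐ │ │ │
│   │ │ │↓│
├─╴ ├─┘ │ │
│   │   │↓│
│ ┌─┘ ┌─┘ │
│ │   │↓ ↲│
│ ├───┤ ╶─┤
│ │   │↳ ↓│
│ ╵ ╷ └─╴ │
│   │    B│
└───┴─────┘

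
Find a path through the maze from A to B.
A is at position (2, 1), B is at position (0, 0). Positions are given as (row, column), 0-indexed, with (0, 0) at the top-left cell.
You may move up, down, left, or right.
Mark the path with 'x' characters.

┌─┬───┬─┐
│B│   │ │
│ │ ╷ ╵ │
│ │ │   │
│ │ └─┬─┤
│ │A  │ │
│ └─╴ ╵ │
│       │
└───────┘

Finding the shortest path from (2, 1) to (0, 0):
Path length: 7 steps
Directions: right → down → left → left → up → up → up

Solution:

┌─┬───┬─┐
│B│   │ │
│ │ ╷ ╵ │
│x│ │   │
│ │ └─┬─┤
│x│A x│ │
│ └─╴ ╵ │
│x x x  │
└───────┘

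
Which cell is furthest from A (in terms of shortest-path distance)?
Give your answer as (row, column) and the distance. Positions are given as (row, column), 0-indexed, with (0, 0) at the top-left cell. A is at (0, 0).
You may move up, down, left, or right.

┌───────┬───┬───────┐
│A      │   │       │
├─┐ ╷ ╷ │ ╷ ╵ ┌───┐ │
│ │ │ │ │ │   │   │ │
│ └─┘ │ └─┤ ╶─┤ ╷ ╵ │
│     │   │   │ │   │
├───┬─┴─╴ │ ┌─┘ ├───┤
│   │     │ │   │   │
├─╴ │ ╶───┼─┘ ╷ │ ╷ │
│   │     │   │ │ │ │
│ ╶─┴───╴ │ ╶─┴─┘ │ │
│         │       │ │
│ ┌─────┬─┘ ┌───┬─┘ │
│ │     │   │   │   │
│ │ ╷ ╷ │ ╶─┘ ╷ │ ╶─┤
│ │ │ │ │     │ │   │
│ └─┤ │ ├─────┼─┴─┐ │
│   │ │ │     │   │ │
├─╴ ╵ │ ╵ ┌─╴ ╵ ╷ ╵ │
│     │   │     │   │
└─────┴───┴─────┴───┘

Computing BFS distances from A to all cells:
Furthest cell: (1, 4)
Distance: 73 steps

Path from A to the furthest cell:

┌───────┬───┬───────┐
│A → → ↓│↓ ↰│↓ ← ← ↰│
├─┐ ╷ ╷ │ ╷ ╵ ┌───┐ │
│ │ │ │↓│B│↑ ↲│↱ ↓│↑│
│ └─┘ │ └─┤ ╶─┤ ╷ ╵ │
│     │↳ ↓│   │↑│↳ ↑│
├───┬─┴─╴ │ ┌─┘ ├───┤
│   │↓ ← ↲│ │↱ ↑│↓ ↰│
├─╴ │ ╶───┼─┘ ╷ │ ╷ │
│   │↳ → ↓│↱ ↑│ │↓│↑│
│ ╶─┴───╴ │ ╶─┴─┘ │ │
│↓ ← ← ← ↲│↑ ← ← ↲│↑│
│ ┌─────┬─┘ ┌───┬─┘ │
│↓│  ↱ ↓│   │   │↱ ↑│
│ │ ╷ ╷ │ ╶─┘ ╷ │ ╶─┤
│↓│ │↑│↓│     │ │↑ ↰│
│ └─┤ │ ├─────┼─┴─┐ │
│↳ ↓│↑│↓│↱ → ↓│↱ ↓│↑│
├─╴ ╵ │ ╵ ┌─╴ ╵ ╷ ╵ │
│  ↳ ↑│↳ ↑│  ↳ ↑│↳ ↑│
└─────┴───┴─────┴───┘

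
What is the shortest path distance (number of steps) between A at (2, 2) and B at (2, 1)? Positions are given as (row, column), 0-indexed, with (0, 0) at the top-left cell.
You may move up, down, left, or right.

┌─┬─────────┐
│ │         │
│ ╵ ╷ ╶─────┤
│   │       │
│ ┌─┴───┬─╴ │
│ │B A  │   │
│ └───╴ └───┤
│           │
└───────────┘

Finding path from (2, 2) to (2, 1):
Path: (2,2) → (2,1)
Distance: 1 steps

Solution:

┌─┬─────────┐
│ │         │
│ ╵ ╷ ╶─────┤
│   │       │
│ ┌─┴───┬─╴ │
│ │B A  │   │
│ └───╴ └───┤
│           │
└───────────┘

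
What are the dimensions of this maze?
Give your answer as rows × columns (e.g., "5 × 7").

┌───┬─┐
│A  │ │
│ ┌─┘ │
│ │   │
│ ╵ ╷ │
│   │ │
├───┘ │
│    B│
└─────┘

Counting the maze dimensions:
Rows (vertical): 4
Columns (horizontal): 3
Dimensions: 4 × 3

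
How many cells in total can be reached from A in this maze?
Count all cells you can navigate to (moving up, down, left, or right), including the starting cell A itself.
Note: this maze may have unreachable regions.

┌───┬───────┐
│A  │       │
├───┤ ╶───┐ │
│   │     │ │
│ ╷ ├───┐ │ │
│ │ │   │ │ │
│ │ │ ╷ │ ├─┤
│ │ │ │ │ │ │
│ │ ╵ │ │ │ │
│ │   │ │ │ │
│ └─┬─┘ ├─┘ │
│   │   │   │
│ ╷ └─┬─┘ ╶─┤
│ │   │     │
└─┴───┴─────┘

Using BFS/flood-fill to find all reachable cells from A:
Maze size: 7 × 6 = 42 total cells
40 cell(s) are walled off and cannot be reached from A.
Reachable cells: 2

Reachable region (· marks reachable cells):

┌───┬───────┐
│A ·│       │
├───┤ ╶───┐ │
│   │     │ │
│ ╷ ├───┐ │ │
│ │ │   │ │ │
│ │ │ ╷ │ ├─┤
│ │ │ │ │ │ │
│ │ ╵ │ │ │ │
│ │   │ │ │ │
│ └─┬─┘ ├─┘ │
│   │   │   │
│ ╷ └─┬─┘ ╶─┤
│ │   │     │
└─┴───┴─────┘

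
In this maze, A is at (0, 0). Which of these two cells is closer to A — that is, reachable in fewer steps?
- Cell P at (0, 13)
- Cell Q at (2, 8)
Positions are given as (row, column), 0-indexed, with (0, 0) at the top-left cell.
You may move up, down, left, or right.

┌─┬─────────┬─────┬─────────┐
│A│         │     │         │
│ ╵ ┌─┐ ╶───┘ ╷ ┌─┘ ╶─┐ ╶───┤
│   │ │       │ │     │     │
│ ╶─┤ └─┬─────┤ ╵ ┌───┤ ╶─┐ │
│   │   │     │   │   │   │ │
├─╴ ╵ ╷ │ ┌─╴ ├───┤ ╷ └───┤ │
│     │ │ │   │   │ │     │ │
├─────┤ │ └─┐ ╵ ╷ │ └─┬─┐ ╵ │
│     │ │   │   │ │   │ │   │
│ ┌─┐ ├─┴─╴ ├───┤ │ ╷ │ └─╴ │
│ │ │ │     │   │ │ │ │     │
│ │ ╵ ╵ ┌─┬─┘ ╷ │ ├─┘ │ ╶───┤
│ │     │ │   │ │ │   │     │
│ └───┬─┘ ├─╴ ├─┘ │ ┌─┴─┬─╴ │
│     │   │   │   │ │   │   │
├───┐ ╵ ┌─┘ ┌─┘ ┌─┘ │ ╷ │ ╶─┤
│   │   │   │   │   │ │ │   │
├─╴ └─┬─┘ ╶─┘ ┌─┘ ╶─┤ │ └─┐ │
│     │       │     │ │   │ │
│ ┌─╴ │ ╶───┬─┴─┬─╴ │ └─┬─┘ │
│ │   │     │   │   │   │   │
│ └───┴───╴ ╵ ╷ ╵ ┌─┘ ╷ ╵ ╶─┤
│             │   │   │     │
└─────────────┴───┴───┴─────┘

Shortest path A → P at (0, 13): 21 steps
Shortest path A → Q at (2, 8): 14 steps

Q is closer (14 steps vs 21 steps).

Path to P:

┌─┬─────────┬─────┬─────────┐
│A│↱ → ↓    │↱ ↓  │↱ → → → P│
│ ╵ ┌─┐ ╶───┘ ╷ ┌─┘ ╶─┐ ╶───┤
│↳ ↑│ │↳ → → ↑│↓│↱ ↑  │     │
│ ╶─┤ └─┬─────┤ ╵ ┌───┤ ╶─┐ │
│   │   │     │↳ ↑│   │   │ │
├─╴ ╵ ╷ │ ┌─╴ ├───┤ ╷ └───┤ │
│     │ │ │   │   │ │     │ │
├─────┤ │ └─┐ ╵ ╷ │ └─┬─┐ ╵ │
│     │ │   │   │ │   │ │   │
│ ┌─┐ ├─┴─╴ ├───┤ │ ╷ │ └─╴ │
│ │ │ │     │   │ │ │ │     │
│ │ ╵ ╵ ┌─┬─┘ ╷ │ ├─┘ │ ╶───┤
│ │     │ │   │ │ │   │     │
│ └───┬─┘ ├─╴ ├─┘ │ ┌─┴─┬─╴ │
│     │   │   │   │ │   │   │
├───┐ ╵ ┌─┘ ┌─┘ ┌─┘ │ ╷ │ ╶─┤
│   │   │   │   │   │ │ │   │
├─╴ └─┬─┘ ╶─┘ ┌─┘ ╶─┤ │ └─┐ │
│     │       │     │ │   │ │
│ ┌─╴ │ ╶───┬─┴─┬─╴ │ └─┬─┘ │
│ │   │     │   │   │   │   │
│ └───┴───╴ ╵ ╷ ╵ ┌─┘ ╷ ╵ ╶─┤
│             │   │   │     │
└─────────────┴───┴───┴─────┘

Path to Q:

┌─┬─────────┬─────┬─────────┐
│A│↱ → ↓    │↱ ↓  │         │
│ ╵ ┌─┐ ╶───┘ ╷ ┌─┘ ╶─┐ ╶───┤
│↳ ↑│ │↳ → → ↑│↓│     │     │
│ ╶─┤ └─┬─────┤ ╵ ┌───┤ ╶─┐ │
│   │   │     │↳ Q│   │   │ │
├─╴ ╵ ╷ │ ┌─╴ ├───┤ ╷ └───┤ │
│     │ │ │   │   │ │     │ │
├─────┤ │ └─┐ ╵ ╷ │ └─┬─┐ ╵ │
│     │ │   │   │ │   │ │   │
│ ┌─┐ ├─┴─╴ ├───┤ │ ╷ │ └─╴ │
│ │ │ │     │   │ │ │ │     │
│ │ ╵ ╵ ┌─┬─┘ ╷ │ ├─┘ │ ╶───┤
│ │     │ │   │ │ │   │     │
│ └───┬─┘ ├─╴ ├─┘ │ ┌─┴─┬─╴ │
│     │   │   │   │ │   │   │
├───┐ ╵ ┌─┘ ┌─┘ ┌─┘ │ ╷ │ ╶─┤
│   │   │   │   │   │ │ │   │
├─╴ └─┬─┘ ╶─┘ ┌─┘ ╶─┤ │ └─┐ │
│     │       │     │ │   │ │
│ ┌─╴ │ ╶───┬─┴─┬─╴ │ └─┬─┘ │
│ │   │     │   │   │   │   │
│ └───┴───╴ ╵ ╷ ╵ ┌─┘ ╷ ╵ ╶─┤
│             │   │   │     │
└─────────────┴───┴───┴─────┘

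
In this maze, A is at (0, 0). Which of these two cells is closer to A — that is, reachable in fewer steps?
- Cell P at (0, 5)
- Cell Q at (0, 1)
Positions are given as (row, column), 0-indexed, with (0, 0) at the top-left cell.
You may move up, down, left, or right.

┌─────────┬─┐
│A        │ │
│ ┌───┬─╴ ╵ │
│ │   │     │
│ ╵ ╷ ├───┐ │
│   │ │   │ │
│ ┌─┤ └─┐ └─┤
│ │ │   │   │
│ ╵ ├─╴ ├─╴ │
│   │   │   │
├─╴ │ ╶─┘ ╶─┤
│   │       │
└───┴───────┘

Shortest path A → P at (0, 5): 7 steps
Shortest path A → Q at (0, 1): 1 steps

Q is closer (1 steps vs 7 steps).

Path to P:

┌─────────┬─┐
│A → → → ↓│P│
│ ┌───┬─╴ ╵ │
│ │   │  ↳ ↑│
│ ╵ ╷ ├───┐ │
│   │ │   │ │
│ ┌─┤ └─┐ └─┤
│ │ │   │   │
│ ╵ ├─╴ ├─╴ │
│   │   │   │
├─╴ │ ╶─┘ ╶─┤
│   │       │
└───┴───────┘

Path to Q:

┌─────────┬─┐
│A Q      │ │
│ ┌───┬─╴ ╵ │
│ │   │     │
│ ╵ ╷ ├───┐ │
│   │ │   │ │
│ ┌─┤ └─┐ └─┤
│ │ │   │   │
│ ╵ ├─╴ ├─╴ │
│   │   │   │
├─╴ │ ╶─┘ ╶─┤
│   │       │
└───┴───────┘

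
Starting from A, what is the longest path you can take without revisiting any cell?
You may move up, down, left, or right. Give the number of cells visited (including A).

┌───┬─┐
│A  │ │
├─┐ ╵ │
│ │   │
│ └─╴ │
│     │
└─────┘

Finding longest simple path using DFS:
Start: (0, 0)
Longest path visits 8 cells
Path: A → right → down → right → down → left → left → up

Solution:

┌───┬─┐
│A ↓│ │
├─┐ ╵ │
│B│↳ ↓│
│ └─╴ │
│↑ ← ↲│
└─────┘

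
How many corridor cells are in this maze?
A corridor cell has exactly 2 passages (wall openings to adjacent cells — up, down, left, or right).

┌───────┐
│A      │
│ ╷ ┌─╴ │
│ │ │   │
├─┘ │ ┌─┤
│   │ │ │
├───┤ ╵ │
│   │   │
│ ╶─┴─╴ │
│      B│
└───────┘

Counting cells with exactly 2 passages:
Total corridor cells: 14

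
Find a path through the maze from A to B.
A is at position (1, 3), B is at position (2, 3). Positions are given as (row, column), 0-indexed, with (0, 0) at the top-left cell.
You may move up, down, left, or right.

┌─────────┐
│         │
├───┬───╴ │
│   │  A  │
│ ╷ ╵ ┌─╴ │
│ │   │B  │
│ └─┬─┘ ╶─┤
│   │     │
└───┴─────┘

Finding the shortest path from (1, 3) to (2, 3):
Path length: 3 steps
Directions: right → down → left

Solution:

┌─────────┐
│         │
├───┬───╴ │
│   │  A ↓│
│ ╷ ╵ ┌─╴ │
│ │   │B ↲│
│ └─┬─┘ ╶─┤
│   │     │
└───┴─────┘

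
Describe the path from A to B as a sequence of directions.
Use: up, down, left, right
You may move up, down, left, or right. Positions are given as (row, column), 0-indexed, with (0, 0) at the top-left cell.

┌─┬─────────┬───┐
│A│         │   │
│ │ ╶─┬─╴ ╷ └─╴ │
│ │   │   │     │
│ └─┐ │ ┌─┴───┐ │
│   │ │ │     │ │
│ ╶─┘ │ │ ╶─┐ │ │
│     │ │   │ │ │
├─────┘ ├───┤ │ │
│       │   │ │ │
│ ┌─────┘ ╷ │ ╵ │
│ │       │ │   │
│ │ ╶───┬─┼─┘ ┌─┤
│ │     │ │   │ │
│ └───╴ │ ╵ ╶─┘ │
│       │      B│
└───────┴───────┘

Finding the path and converting it to directions:
Path through cells: (0,0) → (1,0) → (2,0) → (3,0) → (3,1) → (3,2) → (2,2) → (1,2) → (1,1) → (0,1) → (0,2) → (0,3) → (0,4) → (0,5) → (1,5) → (1,6) → (1,7) → (2,7) → (3,7) → (4,7) → (5,7) → (5,6) → (6,6) → (6,5) → (7,5) → (7,6) → (7,7)
Directions: down, down, down, right, right, up, up, left, up, right, right, right, right, down, right, right, down, down, down, down, left, down, left, down, right, right

Solution:

┌─┬─────────┬───┐
│A│↱ → → → ↓│   │
│ │ ╶─┬─╴ ╷ └─╴ │
│↓│↑ ↰│   │↳ → ↓│
│ └─┐ │ ┌─┴───┐ │
│↓  │↑│ │     │↓│
│ ╶─┘ │ │ ╶─┐ │ │
│↳ → ↑│ │   │ │↓│
├─────┘ ├───┤ │ │
│       │   │ │↓│
│ ┌─────┘ ╷ │ ╵ │
│ │       │ │↓ ↲│
│ │ ╶───┬─┼─┘ ┌─┤
│ │     │ │↓ ↲│ │
│ └───╴ │ ╵ ╶─┘ │
│       │  ↳ → B│
└───────┴───────┘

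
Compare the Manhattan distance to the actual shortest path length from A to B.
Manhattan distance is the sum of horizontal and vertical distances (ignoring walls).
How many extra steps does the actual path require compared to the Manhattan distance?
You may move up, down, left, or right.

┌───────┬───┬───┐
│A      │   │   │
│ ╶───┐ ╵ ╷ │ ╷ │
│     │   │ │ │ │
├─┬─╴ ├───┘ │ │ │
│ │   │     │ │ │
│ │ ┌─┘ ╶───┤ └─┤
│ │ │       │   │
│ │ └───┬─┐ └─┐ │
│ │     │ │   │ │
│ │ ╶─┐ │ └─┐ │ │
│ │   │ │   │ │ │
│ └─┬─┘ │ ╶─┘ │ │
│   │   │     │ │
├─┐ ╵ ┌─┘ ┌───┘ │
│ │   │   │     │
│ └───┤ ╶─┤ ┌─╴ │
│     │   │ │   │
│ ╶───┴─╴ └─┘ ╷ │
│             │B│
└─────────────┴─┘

Manhattan distance: |9 - 0| + |7 - 0| = 16
Actual path length: 30
Extra steps: 30 - 16 = 14

Solution:

┌───────┬───┬───┐
│A → → ↓│↱ ↓│   │
│ ╶───┐ ╵ ╷ │ ╷ │
│     │↳ ↑│↓│ │ │
├─┬─╴ ├───┘ │ │ │
│ │   │↓ ← ↲│ │ │
│ │ ┌─┘ ╶───┤ └─┤
│ │ │  ↳ → ↓│   │
│ │ └───┬─┐ └─┐ │
│ │     │ │↳ ↓│ │
│ │ ╶─┐ │ └─┐ │ │
│ │   │ │   │↓│ │
│ └─┬─┘ │ ╶─┘ │ │
│   │   │↓ ← ↲│ │
├─┐ ╵ ┌─┘ ┌───┘ │
│ │   │↓ ↲│     │
│ └───┤ ╶─┤ ┌─╴ │
│     │↳ ↓│ │↱ ↓│
│ ╶───┴─╴ └─┘ ╷ │
│        ↳ → ↑│B│
└─────────────┴─┘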